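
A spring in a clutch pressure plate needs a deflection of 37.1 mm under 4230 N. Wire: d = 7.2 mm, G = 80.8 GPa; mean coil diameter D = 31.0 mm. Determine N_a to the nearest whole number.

Required rate k = F/δ = 4230/37.1 = 114.02 N/mm
N_a = Gd⁴/(8D³k) = (80.8×10³ × 7.2⁴)/(8 × 31.0³ × 114.02)
    = 2.17141e+08 / 2.71732e+07 = 7.991 → 8 coils

8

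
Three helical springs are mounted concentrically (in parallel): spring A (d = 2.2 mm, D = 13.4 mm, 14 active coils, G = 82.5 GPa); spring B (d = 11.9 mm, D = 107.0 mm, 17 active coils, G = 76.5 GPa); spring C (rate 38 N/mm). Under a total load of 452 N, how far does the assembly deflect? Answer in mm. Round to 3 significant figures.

k_A = Gd⁴/(8D³N_a) = (82.5×10³)(2.2⁴)/(8·13.4³·14) = 7.1715 N/mm
k_B = Gd⁴/(8D³N_a) = (76.5×10³)(11.9⁴)/(8·107.0³·17) = 9.2079 N/mm
Parallel: k_eq = 7.1715 + 9.2079 + 38 = 54.379 N/mm
δ = F/k_eq = 452/54.379 = 8.312 mm

8.31 mm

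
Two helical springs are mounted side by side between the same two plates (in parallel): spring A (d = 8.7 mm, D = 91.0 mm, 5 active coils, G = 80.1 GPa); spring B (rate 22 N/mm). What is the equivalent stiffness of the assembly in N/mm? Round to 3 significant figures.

37.2 N/mm

k_A = Gd⁴/(8D³N_a) = (80.1×10³)(8.7⁴)/(8·91.0³·5) = 15.224 N/mm
Parallel: k_eq = 15.224 + 22 = 37.224 N/mm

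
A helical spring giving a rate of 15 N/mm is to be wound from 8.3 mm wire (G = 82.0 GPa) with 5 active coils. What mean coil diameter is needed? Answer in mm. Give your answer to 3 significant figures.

D = (Gd⁴/(8N_a·k))^(1/3) = (82.0×10³·8.3⁴/(8·5·15))^(1/3)
  = (648597)^(1/3) = 86.5615 mm

86.6 mm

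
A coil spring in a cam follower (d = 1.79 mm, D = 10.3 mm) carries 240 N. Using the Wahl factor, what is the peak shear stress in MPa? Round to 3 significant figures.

Spring index C = D/d = 10.3/1.79 = 5.7542
K_W = (4C−1)/(4C−4) + 0.615/C = 22.017/19.017 + 0.1069 = 1.2646
τ₀ = 8FD/(πd³) = 8·240·10.3/(π·1.79³) = 19776/18.018 = 1097.6 MPa
τ_max = K·τ₀ = 1.2646 × 1097.6 = 1388 MPa

1390 MPa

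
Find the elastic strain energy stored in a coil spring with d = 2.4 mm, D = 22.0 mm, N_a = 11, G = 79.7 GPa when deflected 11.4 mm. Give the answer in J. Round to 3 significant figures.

0.183 J

k = Gd⁴/(8D³N_a) = (79.7×10³)(2.4⁴)/(8·22.0³·11) = 2.822 N/mm
U = ½kδ² = 0.5 × 2.822 × 11.4² = 183.37 N·mm = 0.18337 J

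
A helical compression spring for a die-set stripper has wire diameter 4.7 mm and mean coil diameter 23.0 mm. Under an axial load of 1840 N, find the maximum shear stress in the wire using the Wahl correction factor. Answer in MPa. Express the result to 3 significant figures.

1370 MPa

Spring index C = D/d = 23.0/4.7 = 4.8936
K_W = (4C−1)/(4C−4) + 0.615/C = 18.574/15.574 + 0.1257 = 1.3183
τ₀ = 8FD/(πd³) = 8·1840·23.0/(π·4.7³) = 338560/326.17 = 1038 MPa
τ_max = K·τ₀ = 1.3183 × 1038 = 1368.4 MPa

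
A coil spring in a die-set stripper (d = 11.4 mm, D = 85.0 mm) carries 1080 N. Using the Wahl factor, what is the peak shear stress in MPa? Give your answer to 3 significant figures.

Spring index C = D/d = 85.0/11.4 = 7.4561
K_W = (4C−1)/(4C−4) + 0.615/C = 28.825/25.825 + 0.0825 = 1.1987
τ₀ = 8FD/(πd³) = 8·1080·85.0/(π·11.4³) = 734400/4654.4 = 157.79 MPa
τ_max = K·τ₀ = 1.1987 × 157.79 = 189.13 MPa

189 MPa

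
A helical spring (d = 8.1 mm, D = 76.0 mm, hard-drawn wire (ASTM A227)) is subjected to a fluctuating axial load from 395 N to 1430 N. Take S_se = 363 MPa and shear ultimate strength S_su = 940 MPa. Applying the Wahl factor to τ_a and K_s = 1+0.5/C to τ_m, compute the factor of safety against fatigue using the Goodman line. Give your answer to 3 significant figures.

1.03

C = D/d = 76.0/8.1 = 9.3827; K_W = (4C−1)/(4C−4)+0.615/C = 1.1550; K_s = 1+0.5/C = 1.0533
F_a = (F_max−F_min)/2 = 517.5 N; F_m = (F_max+F_min)/2 = 912.5 N
τ_a = K_W·8F_aD/(πd³) = 1.1550 × 188.46 = 217.67 MPa
τ_m = K_s·8F_mD/(πd³) = 1.0533 × 332.3 = 350.01 MPa
Goodman: 1/n_f = τ_a/S_se + τ_m/S_su = 217.67/363 + 350.01/940 = 0.59964 + 0.37235 = 0.97199
n_f = 1/0.97199 = 1.029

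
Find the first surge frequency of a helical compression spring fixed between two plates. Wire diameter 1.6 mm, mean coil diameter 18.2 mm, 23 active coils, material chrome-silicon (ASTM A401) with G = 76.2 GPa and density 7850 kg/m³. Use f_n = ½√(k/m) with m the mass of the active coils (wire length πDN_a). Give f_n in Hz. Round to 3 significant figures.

73.6 Hz

k = Gd⁴/(8D³N_a) = (76.2×10³)(1.6⁴)/(8·18.2³·23) = 0.4502 N/mm = 450.2 N/m
Wire length L = πDN_a = π·18.2·23 = 1315.1 mm
m = ρ·(πd²/4)·L = 7850 × 2.0106×10⁻⁶ m² × 1.3151 m = 0.020756 kg
f_n = ½√(k/m) = 0.5·√(450.2/0.020756) = 0.5·√(21690) = 73.637 Hz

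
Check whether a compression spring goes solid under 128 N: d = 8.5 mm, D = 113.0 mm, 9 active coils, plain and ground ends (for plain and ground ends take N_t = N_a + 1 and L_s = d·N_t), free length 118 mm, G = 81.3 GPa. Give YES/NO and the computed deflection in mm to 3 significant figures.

NO, δ = 31.3 mm

k = Gd⁴/(8D³N_a) = (81.3×10³)(8.5⁴)/(8·113.0³·9) = 4.0851 N/mm
N_t = 10; L_s = 8.5·10 = 85 mm; δ_solid = L₀ − L_s = 118 − 85 = 33 mm
δ = F/k = 128/4.0851 = 31.334 mm
δ < δ_solid → spring does not go solid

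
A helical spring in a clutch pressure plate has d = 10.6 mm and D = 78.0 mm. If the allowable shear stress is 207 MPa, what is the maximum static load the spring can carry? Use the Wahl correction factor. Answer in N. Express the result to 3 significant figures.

1030 N

C = D/d = 78.0/10.6 = 7.3585
K_W = (4C−1)/(4C−4) + 0.615/C = 28.434/25.434 + 0.0836 = 1.2015
τ_max = K·8FD/(πd³) → F_max = τ_allow·πd³/(8DK)
F_max = 207·π·10.6³/(8·78.0·1.2015) = 7.7453e+05/749.75 = 1033 N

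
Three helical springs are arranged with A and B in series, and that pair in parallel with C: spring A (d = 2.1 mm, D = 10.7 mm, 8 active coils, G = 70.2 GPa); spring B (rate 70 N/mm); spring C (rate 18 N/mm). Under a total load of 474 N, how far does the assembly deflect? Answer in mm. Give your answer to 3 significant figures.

k_A = Gd⁴/(8D³N_a) = (70.2×10³)(2.1⁴)/(8·10.7³·8) = 17.413 N/mm
Springs A,B series: k_AB = 1/(1/17.413+1/70) = 13.945 N/mm; parallel with C: k_eq = 13.945+18 = 31.945 N/mm
δ = F/k_eq = 474/31.945 = 14.838 mm

14.8 mm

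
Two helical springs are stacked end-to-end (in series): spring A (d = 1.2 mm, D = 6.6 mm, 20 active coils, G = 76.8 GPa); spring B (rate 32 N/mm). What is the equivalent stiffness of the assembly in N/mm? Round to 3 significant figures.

3.12 N/mm

k_A = Gd⁴/(8D³N_a) = (76.8×10³)(1.2⁴)/(8·6.6³·20) = 3.4621 N/mm
Series: 1/k_eq = 1/3.4621 + 1/32 = 0.3201; k_eq = 3.1241 N/mm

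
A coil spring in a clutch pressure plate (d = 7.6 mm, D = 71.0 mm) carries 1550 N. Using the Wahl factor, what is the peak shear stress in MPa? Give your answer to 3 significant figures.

738 MPa

Spring index C = D/d = 71.0/7.6 = 9.3421
K_W = (4C−1)/(4C−4) + 0.615/C = 36.368/33.368 + 0.0658 = 1.1557
τ₀ = 8FD/(πd³) = 8·1550·71.0/(π·7.6³) = 880400/1379.1 = 638.39 MPa
τ_max = K·τ₀ = 1.1557 × 638.39 = 737.82 MPa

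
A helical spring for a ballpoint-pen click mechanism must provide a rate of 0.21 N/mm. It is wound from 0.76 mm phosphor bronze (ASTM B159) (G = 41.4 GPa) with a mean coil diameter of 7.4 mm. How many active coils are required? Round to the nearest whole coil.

N_a = Gd⁴/(8D³k) = (41.4×10³ × 0.76⁴)/(8 × 7.4³ × 0.21)
    = 13811.9 / 680.776 = 20.29 → 20 coils

20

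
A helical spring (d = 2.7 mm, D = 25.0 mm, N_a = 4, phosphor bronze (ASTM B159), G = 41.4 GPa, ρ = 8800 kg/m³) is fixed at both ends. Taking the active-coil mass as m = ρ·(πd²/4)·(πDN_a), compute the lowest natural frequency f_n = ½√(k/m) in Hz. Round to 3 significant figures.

264 Hz

k = Gd⁴/(8D³N_a) = (41.4×10³)(2.7⁴)/(8·25.0³·4) = 4.4003 N/mm = 4400.3 N/m
Wire length L = πDN_a = π·25.0·4 = 314.16 mm
m = ρ·(πd²/4)·L = 8800 × 5.7256×10⁻⁶ m² × 0.31416 m = 0.015829 kg
f_n = ½√(k/m) = 0.5·√(4400.3/0.015829) = 0.5·√(2.7799e+05) = 263.63 Hz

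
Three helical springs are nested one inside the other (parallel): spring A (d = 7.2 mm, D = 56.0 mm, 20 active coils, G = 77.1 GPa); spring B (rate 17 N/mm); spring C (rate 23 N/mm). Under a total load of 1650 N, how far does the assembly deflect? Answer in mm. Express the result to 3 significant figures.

34.8 mm

k_A = Gd⁴/(8D³N_a) = (77.1×10³)(7.2⁴)/(8·56.0³·20) = 7.374 N/mm
Parallel: k_eq = 7.374 + 17 + 23 = 47.374 N/mm
δ = F/k_eq = 1650/47.374 = 34.829 mm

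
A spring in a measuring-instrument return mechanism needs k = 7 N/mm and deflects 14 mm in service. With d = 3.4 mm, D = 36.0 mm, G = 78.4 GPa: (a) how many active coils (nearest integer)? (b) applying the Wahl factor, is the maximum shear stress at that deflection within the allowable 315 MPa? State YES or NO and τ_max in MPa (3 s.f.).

N_a = Gd⁴/(8D³k) = (78.4×10³)(3.4⁴)/(8·36.0³·7) = 4.01 → N_a = 4
Actual rate k = Gd⁴/(8D³·4) = 7.0174 N/mm
Working load F = kδ = 7.0174·14 = 98.243 N
C = 36.0/3.4 = 10.5882; K_W = (4C−1)/(4C−4)+0.615/C = 1.1363
τ_max = K_W·8FD/(πd³) = 1.1363·229.14 = 260.38 MPa
τ_max ≤ 315 MPa → acceptable

(a) 4 coils; (b) YES, τ_max = 260 MPa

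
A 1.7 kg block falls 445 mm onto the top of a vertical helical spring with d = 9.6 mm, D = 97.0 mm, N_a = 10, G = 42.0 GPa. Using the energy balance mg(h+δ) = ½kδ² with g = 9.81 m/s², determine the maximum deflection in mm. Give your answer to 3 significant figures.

58.6 mm

k = Gd⁴/(8D³N_a) = (42.0×10³)(9.6⁴)/(8·97.0³·10) = 4.8857 N/mm
W = mg = 1.7 × 9.81 = 16.677 N
½kδ² − Wδ − Wh = 0 → δ = (W + √(W² + 2kWh))/k
δ = (16.677 + √(278.12 + 72516.5))/4.8857 = (16.677 + 269.8)/4.8857 = 58.637 mm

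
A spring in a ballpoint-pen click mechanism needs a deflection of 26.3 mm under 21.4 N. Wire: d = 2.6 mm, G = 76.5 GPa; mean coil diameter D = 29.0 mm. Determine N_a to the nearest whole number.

Required rate k = F/δ = 21.4/26.3 = 0.81369 N/mm
N_a = Gd⁴/(8D³k) = (76.5×10³ × 2.6⁴)/(8 × 29.0³ × 0.81369)
    = 3.49587e+06 / 158760 = 22.02 → 22 coils

22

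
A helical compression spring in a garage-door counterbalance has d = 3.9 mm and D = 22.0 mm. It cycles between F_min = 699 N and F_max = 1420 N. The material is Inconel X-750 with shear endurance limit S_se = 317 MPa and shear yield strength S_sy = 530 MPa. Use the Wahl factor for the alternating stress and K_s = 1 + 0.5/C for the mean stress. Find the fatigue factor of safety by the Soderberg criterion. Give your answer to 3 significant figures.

C = D/d = 22.0/3.9 = 5.6410; K_W = (4C−1)/(4C−4)+0.615/C = 1.2706; K_s = 1+0.5/C = 1.0886
F_a = (F_max−F_min)/2 = 360.5 N; F_m = (F_max+F_min)/2 = 1059.5 N
τ_a = K_W·8F_aD/(πd³) = 1.2706 × 340.47 = 432.61 MPa
τ_m = K_s·8F_mD/(πd³) = 1.0886 × 1000.6 = 1089.3 MPa
Soderberg: 1/n_f = τ_a/S_se + τ_m/S_sy = 432.61/317 + 1089.3/530 = 1.36468 + 2.05531 = 3.42
n_f = 1/3.42 = 0.2924

0.292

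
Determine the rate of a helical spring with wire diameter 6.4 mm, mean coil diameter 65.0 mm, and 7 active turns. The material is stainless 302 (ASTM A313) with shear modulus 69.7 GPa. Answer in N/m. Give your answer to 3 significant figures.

7600 N/m

k = Gd⁴/(8D³N_a) = (69.7×10³ × 6.4⁴) / (8 × 65.0³ × 7)
  = 1.16937e+08 / 1.5379e+07 = 7.6037 N/mm = 7603.7 N/m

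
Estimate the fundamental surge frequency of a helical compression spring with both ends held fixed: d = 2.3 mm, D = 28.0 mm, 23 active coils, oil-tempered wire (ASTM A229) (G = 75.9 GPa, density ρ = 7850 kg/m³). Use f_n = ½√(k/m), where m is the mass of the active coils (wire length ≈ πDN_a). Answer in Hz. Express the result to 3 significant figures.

k = Gd⁴/(8D³N_a) = (75.9×10³)(2.3⁴)/(8·28.0³·23) = 0.52585 N/mm = 525.85 N/m
Wire length L = πDN_a = π·28.0·23 = 2023.2 mm
m = ρ·(πd²/4)·L = 7850 × 4.1548×10⁻⁶ m² × 2.0232 m = 0.065986 kg
f_n = ½√(k/m) = 0.5·√(525.85/0.065986) = 0.5·√(7969.1) = 44.635 Hz

44.6 Hz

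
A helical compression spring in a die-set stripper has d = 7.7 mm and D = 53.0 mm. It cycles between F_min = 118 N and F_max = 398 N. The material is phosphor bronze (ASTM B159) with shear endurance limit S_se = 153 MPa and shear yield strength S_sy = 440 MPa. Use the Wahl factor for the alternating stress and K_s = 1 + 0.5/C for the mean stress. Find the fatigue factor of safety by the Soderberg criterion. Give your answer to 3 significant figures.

1.94

C = D/d = 53.0/7.7 = 6.8831; K_W = (4C−1)/(4C−4)+0.615/C = 1.2168; K_s = 1+0.5/C = 1.0726
F_a = (F_max−F_min)/2 = 140 N; F_m = (F_max+F_min)/2 = 258 N
τ_a = K_W·8F_aD/(πd³) = 1.2168 × 41.388 = 50.362 MPa
τ_m = K_s·8F_mD/(πd³) = 1.0726 × 76.272 = 81.812 MPa
Soderberg: 1/n_f = τ_a/S_se + τ_m/S_sy = 50.362/153 + 81.812/440 = 0.32916 + 0.18594 = 0.5151
n_f = 1/0.5151 = 1.941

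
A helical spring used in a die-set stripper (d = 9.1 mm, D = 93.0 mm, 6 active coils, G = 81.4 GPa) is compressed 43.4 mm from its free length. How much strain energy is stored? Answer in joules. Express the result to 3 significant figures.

13.6 J

k = Gd⁴/(8D³N_a) = (81.4×10³)(9.1⁴)/(8·93.0³·6) = 14.458 N/mm
U = ½kδ² = 0.5 × 14.458 × 43.4² = 13616 N·mm = 13.616 J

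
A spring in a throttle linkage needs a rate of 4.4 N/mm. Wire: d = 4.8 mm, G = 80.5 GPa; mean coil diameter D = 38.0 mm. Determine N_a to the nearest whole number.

22

N_a = Gd⁴/(8D³k) = (80.5×10³ × 4.8⁴)/(8 × 38.0³ × 4.4)
    = 4.27327e+07 / 1.93149e+06 = 22.12 → 22 coils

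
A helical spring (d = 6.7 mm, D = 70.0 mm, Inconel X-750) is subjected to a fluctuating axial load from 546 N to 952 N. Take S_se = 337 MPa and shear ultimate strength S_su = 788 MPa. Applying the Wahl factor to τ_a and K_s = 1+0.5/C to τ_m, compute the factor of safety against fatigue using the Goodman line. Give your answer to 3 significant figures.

C = D/d = 70.0/6.7 = 10.4478; K_W = (4C−1)/(4C−4)+0.615/C = 1.1382; K_s = 1+0.5/C = 1.0479
F_a = (F_max−F_min)/2 = 203 N; F_m = (F_max+F_min)/2 = 749 N
τ_a = K_W·8F_aD/(πd³) = 1.1382 × 120.31 = 136.95 MPa
τ_m = K_s·8F_mD/(πd³) = 1.0479 × 443.91 = 465.15 MPa
Goodman: 1/n_f = τ_a/S_se + τ_m/S_su = 136.95/337 + 465.15/788 = 0.40637 + 0.59030 = 0.99666
n_f = 1/0.99666 = 1.003

1.00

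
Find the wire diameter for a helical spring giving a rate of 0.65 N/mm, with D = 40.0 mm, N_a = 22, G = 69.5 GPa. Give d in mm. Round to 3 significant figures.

3.20 mm

d = (8D³N_a·k / G)^(1/4) = (8·40.0³·22·0.65 / (69.5×10³))^0.25
  = (105.35)^0.25 = 3.2037 mm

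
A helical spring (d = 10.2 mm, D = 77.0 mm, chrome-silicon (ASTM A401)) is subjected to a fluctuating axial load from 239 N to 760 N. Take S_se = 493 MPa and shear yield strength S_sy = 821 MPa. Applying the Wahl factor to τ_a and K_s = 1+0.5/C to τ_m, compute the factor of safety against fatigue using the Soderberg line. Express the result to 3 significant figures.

C = D/d = 77.0/10.2 = 7.5490; K_W = (4C−1)/(4C−4)+0.615/C = 1.1960; K_s = 1+0.5/C = 1.0662
F_a = (F_max−F_min)/2 = 260.5 N; F_m = (F_max+F_min)/2 = 499.5 N
τ_a = K_W·8F_aD/(πd³) = 1.1960 × 48.132 = 57.566 MPa
τ_m = K_s·8F_mD/(πd³) = 1.0662 × 92.292 = 98.405 MPa
Soderberg: 1/n_f = τ_a/S_se + τ_m/S_sy = 57.566/493 + 98.405/821 = 0.11677 + 0.11986 = 0.23663
n_f = 1/0.23663 = 4.226

4.23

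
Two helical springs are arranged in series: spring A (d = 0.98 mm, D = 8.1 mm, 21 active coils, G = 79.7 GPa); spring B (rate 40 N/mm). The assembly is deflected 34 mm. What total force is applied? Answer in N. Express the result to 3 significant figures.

k_A = Gd⁴/(8D³N_a) = (79.7×10³)(0.98⁴)/(8·8.1³·21) = 0.82338 N/mm
Series: 1/k_eq = 1/0.82338 + 1/40 = 1.2395; k_eq = 0.80677 N/mm
F = k_eq·δ = 0.80677·34 = 27.43 N

27.4 N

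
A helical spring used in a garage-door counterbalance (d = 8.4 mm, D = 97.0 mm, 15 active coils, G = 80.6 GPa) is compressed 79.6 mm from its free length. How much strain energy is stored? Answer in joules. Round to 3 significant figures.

11.6 J

k = Gd⁴/(8D³N_a) = (80.6×10³)(8.4⁴)/(8·97.0³·15) = 3.664 N/mm
U = ½kδ² = 0.5 × 3.664 × 79.6² = 11608 N·mm = 11.608 J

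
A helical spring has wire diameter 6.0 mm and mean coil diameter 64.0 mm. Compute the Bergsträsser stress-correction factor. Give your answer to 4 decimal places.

C = D/d = 64.0/6.0 = 10.6667
K_B = (4C+2)/(4C−3) = 44.667/39.667 = 1.1261

1.1261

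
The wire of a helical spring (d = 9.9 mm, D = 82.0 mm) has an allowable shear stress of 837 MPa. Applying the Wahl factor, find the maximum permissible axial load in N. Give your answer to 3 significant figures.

3300 N

C = D/d = 82.0/9.9 = 8.2828
K_W = (4C−1)/(4C−4) + 0.615/C = 32.131/29.131 + 0.0743 = 1.1772
τ_max = K·8FD/(πd³) → F_max = τ_allow·πd³/(8DK)
F_max = 837·π·9.9³/(8·82.0·1.1772) = 2.5514e+06/772.26 = 3303.8 N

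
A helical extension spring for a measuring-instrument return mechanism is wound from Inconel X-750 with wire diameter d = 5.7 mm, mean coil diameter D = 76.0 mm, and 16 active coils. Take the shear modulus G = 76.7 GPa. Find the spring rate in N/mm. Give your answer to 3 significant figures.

1.44 N/mm

k = Gd⁴/(8D³N_a) = (76.7×10³ × 5.7⁴) / (8 × 76.0³ × 16)
  = 8.09645e+07 / 5.61889e+07 = 1.4409 N/mm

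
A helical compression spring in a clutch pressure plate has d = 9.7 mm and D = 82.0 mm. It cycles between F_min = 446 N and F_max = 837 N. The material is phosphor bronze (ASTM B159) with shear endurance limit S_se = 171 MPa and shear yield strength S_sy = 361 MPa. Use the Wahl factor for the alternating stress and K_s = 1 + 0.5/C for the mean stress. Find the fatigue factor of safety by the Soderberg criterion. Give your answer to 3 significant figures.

1.36

C = D/d = 82.0/9.7 = 8.4536; K_W = (4C−1)/(4C−4)+0.615/C = 1.1734; K_s = 1+0.5/C = 1.0591
F_a = (F_max−F_min)/2 = 195.5 N; F_m = (F_max+F_min)/2 = 641.5 N
τ_a = K_W·8F_aD/(πd³) = 1.1734 × 44.729 = 52.483 MPa
τ_m = K_s·8F_mD/(πd³) = 1.0591 × 146.77 = 155.45 MPa
Soderberg: 1/n_f = τ_a/S_se + τ_m/S_sy = 52.483/171 + 155.45/361 = 0.30692 + 0.43061 = 0.73753
n_f = 1/0.73753 = 1.356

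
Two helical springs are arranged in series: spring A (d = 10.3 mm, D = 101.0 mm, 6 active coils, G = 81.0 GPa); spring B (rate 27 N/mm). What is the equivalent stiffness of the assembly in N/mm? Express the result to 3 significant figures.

k_A = Gd⁴/(8D³N_a) = (81.0×10³)(10.3⁴)/(8·101.0³·6) = 18.434 N/mm
Series: 1/k_eq = 1/18.434 + 1/27 = 0.091284; k_eq = 10.955 N/mm

11.0 N/mm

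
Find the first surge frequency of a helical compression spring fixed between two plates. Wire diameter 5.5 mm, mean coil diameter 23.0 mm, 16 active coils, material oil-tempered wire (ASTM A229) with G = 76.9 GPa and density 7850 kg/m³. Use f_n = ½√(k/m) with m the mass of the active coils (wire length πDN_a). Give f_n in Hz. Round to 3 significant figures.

k = Gd⁴/(8D³N_a) = (76.9×10³)(5.5⁴)/(8·23.0³·16) = 45.184 N/mm = 45184 N/m
Wire length L = πDN_a = π·23.0·16 = 1156.1 mm
m = ρ·(πd²/4)·L = 7850 × 23.758×10⁻⁶ m² × 1.1561 m = 0.21562 kg
f_n = ½√(k/m) = 0.5·√(45184/0.21562) = 0.5·√(2.0956e+05) = 228.89 Hz

229 Hz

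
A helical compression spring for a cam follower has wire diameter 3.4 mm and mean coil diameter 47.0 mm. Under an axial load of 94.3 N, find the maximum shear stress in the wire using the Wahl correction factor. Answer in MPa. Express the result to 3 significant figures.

Spring index C = D/d = 47.0/3.4 = 13.8235
K_W = (4C−1)/(4C−4) + 0.615/C = 54.294/51.294 + 0.0445 = 1.1030
τ₀ = 8FD/(πd³) = 8·94.3·47.0/(π·3.4³) = 35456.8/123.48 = 287.15 MPa
τ_max = K·τ₀ = 1.1030 × 287.15 = 316.72 MPa

317 MPa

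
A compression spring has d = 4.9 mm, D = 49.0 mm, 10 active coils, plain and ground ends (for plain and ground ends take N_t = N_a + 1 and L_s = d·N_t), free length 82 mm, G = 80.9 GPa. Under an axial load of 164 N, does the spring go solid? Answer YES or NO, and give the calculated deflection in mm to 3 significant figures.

k = Gd⁴/(8D³N_a) = (80.9×10³)(4.9⁴)/(8·49.0³·10) = 4.9551 N/mm
N_t = 11; L_s = 4.9·11 = 53.9 mm; δ_solid = L₀ − L_s = 82 − 53.9 = 28.1 mm
δ = F/k = 164/4.9551 = 33.097 mm
δ ≥ δ_solid → spring goes solid

YES, δ = 33.1 mm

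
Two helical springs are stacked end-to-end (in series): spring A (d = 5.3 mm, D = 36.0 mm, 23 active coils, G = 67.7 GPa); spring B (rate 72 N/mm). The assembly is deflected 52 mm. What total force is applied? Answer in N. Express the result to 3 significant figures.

k_A = Gd⁴/(8D³N_a) = (67.7×10³)(5.3⁴)/(8·36.0³·23) = 6.2225 N/mm
Series: 1/k_eq = 1/6.2225 + 1/72 = 0.1746; k_eq = 5.7275 N/mm
F = k_eq·δ = 5.7275·52 = 297.83 N

298 N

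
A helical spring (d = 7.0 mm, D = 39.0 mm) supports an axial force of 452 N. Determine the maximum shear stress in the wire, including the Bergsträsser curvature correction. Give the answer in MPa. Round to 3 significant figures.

Spring index C = D/d = 39.0/7.0 = 5.5714
K_B = (4C+2)/(4C−3) = 24.286/19.286 = 1.2593
τ₀ = 8FD/(πd³) = 8·452·39.0/(π·7.0³) = 141024/1077.6 = 130.87 MPa
τ_max = K·τ₀ = 1.2593 × 130.87 = 164.8 MPa

165 MPa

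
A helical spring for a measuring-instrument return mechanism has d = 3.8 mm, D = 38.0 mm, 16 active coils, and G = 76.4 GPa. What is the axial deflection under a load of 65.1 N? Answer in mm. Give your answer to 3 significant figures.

k = Gd⁴/(8D³N_a) = (76.4×10³)(3.8⁴)/(8·38.0³·16) = 2.2681 N/mm
δ = F/k = 65.1 / 2.2681 = 28.702 mm

28.7 mm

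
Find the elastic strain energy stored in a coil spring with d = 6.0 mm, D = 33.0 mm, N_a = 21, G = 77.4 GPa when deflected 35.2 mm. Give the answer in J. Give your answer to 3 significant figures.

k = Gd⁴/(8D³N_a) = (77.4×10³)(6.0⁴)/(8·33.0³·21) = 16.615 N/mm
U = ½kδ² = 0.5 × 16.615 × 35.2² = 10293 N·mm = 10.293 J

10.3 J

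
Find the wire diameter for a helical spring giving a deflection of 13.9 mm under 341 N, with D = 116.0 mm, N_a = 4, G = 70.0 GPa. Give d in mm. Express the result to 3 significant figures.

Required rate k = F/δ = 341/13.9 = 24.532 N/mm
d = (8D³N_a·k / G)^(1/4) = (8·116.0³·4·24.532 / (70.0×10³))^0.25
  = (17505)^0.25 = 11.5025 mm

11.5 mm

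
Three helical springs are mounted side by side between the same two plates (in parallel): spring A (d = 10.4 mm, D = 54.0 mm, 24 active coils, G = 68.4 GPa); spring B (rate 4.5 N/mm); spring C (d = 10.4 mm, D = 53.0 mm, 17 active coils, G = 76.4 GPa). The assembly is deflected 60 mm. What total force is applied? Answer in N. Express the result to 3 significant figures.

k_A = Gd⁴/(8D³N_a) = (68.4×10³)(10.4⁴)/(8·54.0³·24) = 26.467 N/mm
k_C = Gd⁴/(8D³N_a) = (76.4×10³)(10.4⁴)/(8·53.0³·17) = 44.143 N/mm
Parallel: k_eq = 26.467 + 4.5 + 44.143 = 75.11 N/mm
F = k_eq·δ = 75.11·60 = 4506.6 N

4510 N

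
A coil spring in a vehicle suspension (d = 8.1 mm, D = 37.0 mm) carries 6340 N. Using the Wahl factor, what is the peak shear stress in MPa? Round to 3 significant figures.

Spring index C = D/d = 37.0/8.1 = 4.5679
K_W = (4C−1)/(4C−4) + 0.615/C = 17.272/14.272 + 0.1346 = 1.3448
τ₀ = 8FD/(πd³) = 8·6340·37.0/(π·8.1³) = 1.87664e+06/1669.6 = 1124 MPa
τ_max = K·τ₀ = 1.3448 × 1124 = 1511.6 MPa

1510 MPa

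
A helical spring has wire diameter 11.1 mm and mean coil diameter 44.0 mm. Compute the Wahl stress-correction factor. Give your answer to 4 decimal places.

1.4082

C = D/d = 44.0/11.1 = 3.9640
K_W = (4C−1)/(4C−4) + 0.615/C = 14.856/11.856 + 0.1551 = 1.4082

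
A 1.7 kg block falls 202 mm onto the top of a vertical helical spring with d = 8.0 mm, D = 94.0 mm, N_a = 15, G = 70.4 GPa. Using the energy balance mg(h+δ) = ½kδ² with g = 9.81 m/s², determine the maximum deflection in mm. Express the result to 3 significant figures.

k = Gd⁴/(8D³N_a) = (70.4×10³)(8.0⁴)/(8·94.0³·15) = 2.8931 N/mm
W = mg = 1.7 × 9.81 = 16.677 N
½kδ² − Wδ − Wh = 0 → δ = (W + √(W² + 2kWh))/k
δ = (16.677 + √(278.12 + 19492.5))/2.8931 = (16.677 + 140.61)/2.8931 = 54.365 mm

54.4 mm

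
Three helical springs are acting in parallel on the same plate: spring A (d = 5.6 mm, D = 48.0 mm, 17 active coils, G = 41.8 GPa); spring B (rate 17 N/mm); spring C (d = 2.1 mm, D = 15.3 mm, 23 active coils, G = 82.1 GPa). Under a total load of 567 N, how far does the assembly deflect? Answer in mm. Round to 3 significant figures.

k_A = Gd⁴/(8D³N_a) = (41.8×10³)(5.6⁴)/(8·48.0³·17) = 2.7332 N/mm
k_C = Gd⁴/(8D³N_a) = (82.1×10³)(2.1⁴)/(8·15.3³·23) = 2.4229 N/mm
Parallel: k_eq = 2.7332 + 17 + 2.4229 = 22.156 N/mm
δ = F/k_eq = 567/22.156 = 25.591 mm

25.6 mm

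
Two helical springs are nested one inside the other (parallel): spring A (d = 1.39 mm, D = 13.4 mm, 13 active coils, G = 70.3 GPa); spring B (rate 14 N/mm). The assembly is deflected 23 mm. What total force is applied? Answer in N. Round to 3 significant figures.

346 N

k_A = Gd⁴/(8D³N_a) = (70.3×10³)(1.39⁴)/(8·13.4³·13) = 1.0487 N/mm
Parallel: k_eq = 1.0487 + 14 = 15.049 N/mm
F = k_eq·δ = 15.049·23 = 346.12 N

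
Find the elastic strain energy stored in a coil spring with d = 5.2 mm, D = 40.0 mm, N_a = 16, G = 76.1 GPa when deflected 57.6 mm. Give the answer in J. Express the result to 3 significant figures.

k = Gd⁴/(8D³N_a) = (76.1×10³)(5.2⁴)/(8·40.0³·16) = 6.7922 N/mm
U = ½kδ² = 0.5 × 6.7922 × 57.6² = 11267 N·mm = 11.267 J

11.3 J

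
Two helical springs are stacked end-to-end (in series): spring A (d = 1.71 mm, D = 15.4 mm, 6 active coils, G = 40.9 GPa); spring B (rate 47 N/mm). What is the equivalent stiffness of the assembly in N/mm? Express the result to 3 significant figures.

1.91 N/mm

k_A = Gd⁴/(8D³N_a) = (40.9×10³)(1.71⁴)/(8·15.4³·6) = 1.9948 N/mm
Series: 1/k_eq = 1/1.9948 + 1/47 = 0.52257; k_eq = 1.9136 N/mm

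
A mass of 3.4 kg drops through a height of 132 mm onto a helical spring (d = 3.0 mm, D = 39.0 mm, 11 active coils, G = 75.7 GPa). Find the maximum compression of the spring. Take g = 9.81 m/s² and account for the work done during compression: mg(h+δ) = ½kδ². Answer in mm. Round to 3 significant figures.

120 mm

k = Gd⁴/(8D³N_a) = (75.7×10³)(3.0⁴)/(8·39.0³·11) = 1.1746 N/mm
W = mg = 3.4 × 9.81 = 33.354 N
½kδ² − Wδ − Wh = 0 → δ = (W + √(W² + 2kWh))/k
δ = (33.354 + √(1112.5 + 10343.2))/1.1746 = (33.354 + 107.03)/1.1746 = 119.51 mm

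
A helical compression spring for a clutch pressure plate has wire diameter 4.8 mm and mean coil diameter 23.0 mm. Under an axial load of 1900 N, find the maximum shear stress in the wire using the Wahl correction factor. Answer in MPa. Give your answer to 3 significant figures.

1330 MPa

Spring index C = D/d = 23.0/4.8 = 4.7917
K_W = (4C−1)/(4C−4) + 0.615/C = 18.167/15.167 + 0.1283 = 1.3262
τ₀ = 8FD/(πd³) = 8·1900·23.0/(π·4.8³) = 349600/347.44 = 1006.2 MPa
τ_max = K·τ₀ = 1.3262 × 1006.2 = 1334.4 MPa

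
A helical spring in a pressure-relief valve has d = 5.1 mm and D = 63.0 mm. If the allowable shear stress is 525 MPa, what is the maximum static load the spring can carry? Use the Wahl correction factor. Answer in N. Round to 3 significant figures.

C = D/d = 63.0/5.1 = 12.3529
K_W = (4C−1)/(4C−4) + 0.615/C = 48.412/45.412 + 0.0498 = 1.1158
τ_max = K·8FD/(πd³) → F_max = τ_allow·πd³/(8DK)
F_max = 525·π·5.1³/(8·63.0·1.1158) = 2.1879e+05/562.39 = 389.03 N

389 N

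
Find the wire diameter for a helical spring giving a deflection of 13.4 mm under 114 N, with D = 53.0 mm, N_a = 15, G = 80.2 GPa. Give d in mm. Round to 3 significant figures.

Required rate k = F/δ = 114/13.4 = 8.5075 N/mm
d = (8D³N_a·k / G)^(1/4) = (8·53.0³·15·8.5075 / (80.2×10³))^0.25
  = (1895.1)^0.25 = 6.5979 mm

6.60 mm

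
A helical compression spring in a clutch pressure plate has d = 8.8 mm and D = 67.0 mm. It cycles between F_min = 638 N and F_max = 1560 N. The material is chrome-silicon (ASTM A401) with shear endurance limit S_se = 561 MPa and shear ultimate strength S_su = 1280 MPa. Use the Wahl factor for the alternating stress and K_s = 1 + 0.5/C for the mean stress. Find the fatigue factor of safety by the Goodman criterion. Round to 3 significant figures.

2.11

C = D/d = 67.0/8.8 = 7.6136; K_W = (4C−1)/(4C−4)+0.615/C = 1.1942; K_s = 1+0.5/C = 1.0657
F_a = (F_max−F_min)/2 = 461 N; F_m = (F_max+F_min)/2 = 1099 N
τ_a = K_W·8F_aD/(πd³) = 1.1942 × 115.42 = 137.83 MPa
τ_m = K_s·8F_mD/(πd³) = 1.0657 × 275.15 = 293.22 MPa
Goodman: 1/n_f = τ_a/S_se + τ_m/S_su = 137.83/561 + 293.22/1280 = 0.24568 + 0.22908 = 0.47476
n_f = 1/0.47476 = 2.106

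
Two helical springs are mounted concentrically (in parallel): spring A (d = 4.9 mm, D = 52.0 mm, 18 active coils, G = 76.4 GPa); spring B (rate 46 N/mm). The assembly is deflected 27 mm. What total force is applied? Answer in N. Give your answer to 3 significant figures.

1300 N

k_A = Gd⁴/(8D³N_a) = (76.4×10³)(4.9⁴)/(8·52.0³·18) = 2.1752 N/mm
Parallel: k_eq = 2.1752 + 46 = 48.175 N/mm
F = k_eq·δ = 48.175·27 = 1300.7 N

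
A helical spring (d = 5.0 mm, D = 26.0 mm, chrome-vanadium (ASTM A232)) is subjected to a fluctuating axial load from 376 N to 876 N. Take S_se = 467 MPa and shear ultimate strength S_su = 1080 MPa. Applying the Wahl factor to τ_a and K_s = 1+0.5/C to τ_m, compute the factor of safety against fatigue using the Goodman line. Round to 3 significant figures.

1.42

C = D/d = 26.0/5.0 = 5.2000; K_W = (4C−1)/(4C−4)+0.615/C = 1.2968; K_s = 1+0.5/C = 1.0962
F_a = (F_max−F_min)/2 = 250 N; F_m = (F_max+F_min)/2 = 626 N
τ_a = K_W·8F_aD/(πd³) = 1.2968 × 132.42 = 171.72 MPa
τ_m = K_s·8F_mD/(πd³) = 1.0962 × 331.57 = 363.45 MPa
Goodman: 1/n_f = τ_a/S_se + τ_m/S_su = 171.72/467 + 363.45/1080 = 0.36772 + 0.33653 = 0.70425
n_f = 1/0.70425 = 1.42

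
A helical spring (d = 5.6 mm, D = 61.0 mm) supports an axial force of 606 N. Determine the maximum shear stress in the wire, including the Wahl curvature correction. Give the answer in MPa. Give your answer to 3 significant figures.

Spring index C = D/d = 61.0/5.6 = 10.8929
K_W = (4C−1)/(4C−4) + 0.615/C = 42.571/39.571 + 0.0565 = 1.1323
τ₀ = 8FD/(πd³) = 8·606·61.0/(π·5.6³) = 295728/551.71 = 536.02 MPa
τ_max = K·τ₀ = 1.1323 × 536.02 = 606.92 MPa

607 MPa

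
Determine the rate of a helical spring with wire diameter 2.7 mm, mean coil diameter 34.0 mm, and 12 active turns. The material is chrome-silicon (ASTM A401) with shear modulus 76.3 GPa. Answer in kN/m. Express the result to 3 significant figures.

1.07 kN/m

k = Gd⁴/(8D³N_a) = (76.3×10³ × 2.7⁴) / (8 × 34.0³ × 12)
  = 4.05489e+06 / 3.77318e+06 = 1.0747 N/mm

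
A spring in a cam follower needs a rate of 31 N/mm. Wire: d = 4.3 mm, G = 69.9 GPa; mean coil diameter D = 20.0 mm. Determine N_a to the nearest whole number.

N_a = Gd⁴/(8D³k) = (69.9×10³ × 4.3⁴)/(8 × 20.0³ × 31)
    = 2.38974e+07 / 1.984e+06 = 12.05 → 12 coils

12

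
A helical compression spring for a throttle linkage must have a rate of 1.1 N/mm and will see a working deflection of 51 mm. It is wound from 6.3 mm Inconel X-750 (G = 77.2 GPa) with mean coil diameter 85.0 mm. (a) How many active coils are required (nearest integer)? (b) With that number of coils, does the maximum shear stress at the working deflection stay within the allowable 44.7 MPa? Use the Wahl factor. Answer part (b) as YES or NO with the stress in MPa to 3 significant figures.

N_a = Gd⁴/(8D³k) = (77.2×10³)(6.3⁴)/(8·85.0³·1.1) = 22.5 → N_a = 23
Actual rate k = Gd⁴/(8D³·23) = 1.0762 N/mm
Working load F = kδ = 1.0762·51 = 54.888 N
C = 85.0/6.3 = 13.4921; K_W = (4C−1)/(4C−4)+0.615/C = 1.1056
τ_max = K_W·8FD/(πd³) = 1.1056·47.513 = 52.531 MPa
τ_max > 44.7 MPa → exceeds allowable

(a) 23 coils; (b) NO, τ_max = 52.5 MPa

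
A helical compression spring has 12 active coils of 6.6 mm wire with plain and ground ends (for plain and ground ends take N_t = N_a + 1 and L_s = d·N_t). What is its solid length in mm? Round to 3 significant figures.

85.8 mm

plain and ground ends: N_t = N_a + 1 = 12 + 1 = 13
L_s = d·N_t = 6.6 × 13 = 85.8 mm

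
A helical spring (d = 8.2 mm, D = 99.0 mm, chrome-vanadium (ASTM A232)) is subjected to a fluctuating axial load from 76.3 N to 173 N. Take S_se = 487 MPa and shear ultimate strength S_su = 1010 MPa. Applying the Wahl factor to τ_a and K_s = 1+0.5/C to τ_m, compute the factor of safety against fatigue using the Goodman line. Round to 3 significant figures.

9.13

C = D/d = 99.0/8.2 = 12.0732; K_W = (4C−1)/(4C−4)+0.615/C = 1.1187; K_s = 1+0.5/C = 1.0414
F_a = (F_max−F_min)/2 = 48.35 N; F_m = (F_max+F_min)/2 = 124.65 N
τ_a = K_W·8F_aD/(πd³) = 1.1187 × 22.107 = 24.73 MPa
τ_m = K_s·8F_mD/(πd³) = 1.0414 × 56.994 = 59.354 MPa
Goodman: 1/n_f = τ_a/S_se + τ_m/S_su = 24.73/487 + 59.354/1010 = 0.05078 + 0.05877 = 0.10955
n_f = 1/0.10955 = 9.128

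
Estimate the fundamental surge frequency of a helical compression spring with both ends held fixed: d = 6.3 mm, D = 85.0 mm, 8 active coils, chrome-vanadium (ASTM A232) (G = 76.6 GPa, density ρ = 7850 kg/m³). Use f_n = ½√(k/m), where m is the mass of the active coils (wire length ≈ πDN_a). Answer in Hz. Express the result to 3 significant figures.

k = Gd⁴/(8D³N_a) = (76.6×10³)(6.3⁴)/(8·85.0³·8) = 3.0701 N/mm = 3070.1 N/m
Wire length L = πDN_a = π·85.0·8 = 2136.3 mm
m = ρ·(πd²/4)·L = 7850 × 31.172×10⁻⁶ m² × 2.1363 m = 0.52276 kg
f_n = ½√(k/m) = 0.5·√(3070.1/0.52276) = 0.5·√(5872.9) = 38.318 Hz

38.3 Hz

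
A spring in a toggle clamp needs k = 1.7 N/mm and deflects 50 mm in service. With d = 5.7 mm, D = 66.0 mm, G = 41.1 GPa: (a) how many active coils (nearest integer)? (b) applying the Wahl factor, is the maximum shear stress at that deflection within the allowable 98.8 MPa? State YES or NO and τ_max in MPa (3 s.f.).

(a) 11 coils; (b) YES, τ_max = 87.5 MPa

N_a = Gd⁴/(8D³k) = (41.1×10³)(5.7⁴)/(8·66.0³·1.7) = 11.1 → N_a = 11
Actual rate k = Gd⁴/(8D³·11) = 1.7149 N/mm
Working load F = kδ = 1.7149·50 = 85.743 N
C = 66.0/5.7 = 11.5789; K_W = (4C−1)/(4C−4)+0.615/C = 1.1240
τ_max = K_W·8FD/(πd³) = 1.1240·77.814 = 87.463 MPa
τ_max ≤ 98.8 MPa → acceptable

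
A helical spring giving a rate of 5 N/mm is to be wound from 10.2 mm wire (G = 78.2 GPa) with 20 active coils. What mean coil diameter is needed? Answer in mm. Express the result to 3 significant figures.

D = (Gd⁴/(8N_a·k))^(1/3) = (78.2×10³·10.2⁴/(8·20·5))^(1/3)
  = (1.05808e+06)^(1/3) = 101.8996 mm

102 mm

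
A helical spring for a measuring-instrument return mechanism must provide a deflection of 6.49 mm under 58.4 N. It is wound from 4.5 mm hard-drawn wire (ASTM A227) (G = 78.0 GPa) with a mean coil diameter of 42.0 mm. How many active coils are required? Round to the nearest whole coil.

Required rate k = F/δ = 58.4/6.49 = 8.9985 N/mm
N_a = Gd⁴/(8D³k) = (78.0×10³ × 4.5⁴)/(8 × 42.0³ × 8.9985)
    = 3.19849e+07 / 5.33342e+06 = 5.997 → 6 coils

6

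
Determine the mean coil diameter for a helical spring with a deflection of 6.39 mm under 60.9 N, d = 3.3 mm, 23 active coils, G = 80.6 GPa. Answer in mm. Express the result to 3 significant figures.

17.6 mm

Required rate k = F/δ = 60.9/6.39 = 9.5305 N/mm
D = (Gd⁴/(8N_a·k))^(1/3) = (80.6×10³·3.3⁴/(8·23·9.5305))^(1/3)
  = (5450.75)^(1/3) = 17.5989 mm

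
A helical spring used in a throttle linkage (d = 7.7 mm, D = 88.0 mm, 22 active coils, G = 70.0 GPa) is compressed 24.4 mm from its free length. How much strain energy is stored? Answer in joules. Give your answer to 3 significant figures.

k = Gd⁴/(8D³N_a) = (70.0×10³)(7.7⁴)/(8·88.0³·22) = 2.0516 N/mm
U = ½kδ² = 0.5 × 2.0516 × 24.4² = 610.73 N·mm = 0.61073 J

0.611 J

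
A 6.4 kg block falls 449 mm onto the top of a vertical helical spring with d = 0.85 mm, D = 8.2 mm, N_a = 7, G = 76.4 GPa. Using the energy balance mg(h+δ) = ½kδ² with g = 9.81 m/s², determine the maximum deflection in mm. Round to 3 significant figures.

263 mm

k = Gd⁴/(8D³N_a) = (76.4×10³)(0.85⁴)/(8·8.2³·7) = 1.2916 N/mm
W = mg = 6.4 × 9.81 = 62.784 N
½kδ² − Wδ − Wh = 0 → δ = (W + √(W² + 2kWh))/k
δ = (62.784 + √(3941.8 + 72822.4))/1.2916 = (62.784 + 277.06)/1.2916 = 263.11 mm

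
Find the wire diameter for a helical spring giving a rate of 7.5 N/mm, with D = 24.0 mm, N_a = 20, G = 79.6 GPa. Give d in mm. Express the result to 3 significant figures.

3.80 mm

d = (8D³N_a·k / G)^(1/4) = (8·24.0³·20·7.5 / (79.6×10³))^0.25
  = (208.4)^0.25 = 3.7995 mm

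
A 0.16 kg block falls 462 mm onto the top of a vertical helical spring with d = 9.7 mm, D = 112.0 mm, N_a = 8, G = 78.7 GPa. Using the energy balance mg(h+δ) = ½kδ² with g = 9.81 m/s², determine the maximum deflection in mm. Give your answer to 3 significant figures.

k = Gd⁴/(8D³N_a) = (78.7×10³)(9.7⁴)/(8·112.0³·8) = 7.7487 N/mm
W = mg = 0.16 × 9.81 = 1.5696 N
½kδ² − Wδ − Wh = 0 → δ = (W + √(W² + 2kWh))/k
δ = (1.5696 + √(2.4636 + 11238))/7.7487 = (1.5696 + 106.02)/7.7487 = 13.885 mm

13.9 mm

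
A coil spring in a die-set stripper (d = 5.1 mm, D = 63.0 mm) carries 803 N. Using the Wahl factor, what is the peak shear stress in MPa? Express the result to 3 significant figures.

1080 MPa

Spring index C = D/d = 63.0/5.1 = 12.3529
K_W = (4C−1)/(4C−4) + 0.615/C = 48.412/45.412 + 0.0498 = 1.1158
τ₀ = 8FD/(πd³) = 8·803·63.0/(π·5.1³) = 404712/416.74 = 971.15 MPa
τ_max = K·τ₀ = 1.1158 × 971.15 = 1083.7 MPa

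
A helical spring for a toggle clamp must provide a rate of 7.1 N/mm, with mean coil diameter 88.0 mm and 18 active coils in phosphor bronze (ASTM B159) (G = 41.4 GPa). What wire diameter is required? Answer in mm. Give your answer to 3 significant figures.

11.4 mm

d = (8D³N_a·k / G)^(1/4) = (8·88.0³·18·7.1 / (41.4×10³))^0.25
  = (16829)^0.25 = 11.3898 mm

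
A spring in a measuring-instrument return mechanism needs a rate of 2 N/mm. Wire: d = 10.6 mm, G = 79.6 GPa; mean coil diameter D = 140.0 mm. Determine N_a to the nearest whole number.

N_a = Gd⁴/(8D³k) = (79.6×10³ × 10.6⁴)/(8 × 140.0³ × 2)
    = 1.00493e+09 / 4.3904e+07 = 22.89 → 23 coils

23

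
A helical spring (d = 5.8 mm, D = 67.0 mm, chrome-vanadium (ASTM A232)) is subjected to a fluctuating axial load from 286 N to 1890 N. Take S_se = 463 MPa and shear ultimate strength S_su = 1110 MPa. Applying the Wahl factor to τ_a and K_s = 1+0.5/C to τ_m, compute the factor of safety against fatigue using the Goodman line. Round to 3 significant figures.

0.385

C = D/d = 67.0/5.8 = 11.5517; K_W = (4C−1)/(4C−4)+0.615/C = 1.1243; K_s = 1+0.5/C = 1.0433
F_a = (F_max−F_min)/2 = 802 N; F_m = (F_max+F_min)/2 = 1088 N
τ_a = K_W·8F_aD/(πd³) = 1.1243 × 701.3 = 788.49 MPa
τ_m = K_s·8F_mD/(πd³) = 1.0433 × 951.39 = 992.57 MPa
Goodman: 1/n_f = τ_a/S_se + τ_m/S_su = 788.49/463 + 992.57/1110 = 1.70299 + 0.89421 = 2.5972
n_f = 1/2.5972 = 0.385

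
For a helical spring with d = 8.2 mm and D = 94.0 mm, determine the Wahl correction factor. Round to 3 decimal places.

C = D/d = 94.0/8.2 = 11.4634
K_W = (4C−1)/(4C−4) + 0.615/C = 44.854/41.854 + 0.0536 = 1.1253

1.125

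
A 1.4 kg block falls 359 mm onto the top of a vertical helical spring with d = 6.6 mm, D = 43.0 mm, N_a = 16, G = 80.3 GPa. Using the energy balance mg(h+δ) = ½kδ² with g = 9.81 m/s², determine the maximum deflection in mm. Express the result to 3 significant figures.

k = Gd⁴/(8D³N_a) = (80.3×10³)(6.6⁴)/(8·43.0³·16) = 14.972 N/mm
W = mg = 1.4 × 9.81 = 13.734 N
½kδ² − Wδ − Wh = 0 → δ = (W + √(W² + 2kWh))/k
δ = (13.734 + √(188.62 + 147638))/14.972 = (13.734 + 384.48)/14.972 = 26.598 mm

26.6 mm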